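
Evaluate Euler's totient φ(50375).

36000

Factor 50375: 50375 = 5^3 * 13 * 31.
φ(5^3) = 5^3 − 5^2 = 125 − 25 = 100.
φ(13) = 13 − 1 = 12.
φ(31) = 31 − 1 = 30.
Since φ is multiplicative, φ(50375) = 100 · 12 · 30 = 36000.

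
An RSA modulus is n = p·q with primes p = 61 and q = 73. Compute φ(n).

4320

φ(n) = (p − 1)(q − 1) = (61−1)(73−1) = 60·72 = 4320.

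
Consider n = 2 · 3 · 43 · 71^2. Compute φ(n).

417480

φ(1300578) = 1300578 · (1 − 1/2) · (1 − 1/3) · (1 − 1/43) · (1 − 1/71)
       = 1300578 · 5880/18318 = 417480.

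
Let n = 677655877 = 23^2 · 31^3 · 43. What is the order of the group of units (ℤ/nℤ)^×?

φ(677655877) = 677655877 · (1 − 1/23) · (1 − 1/31) · (1 − 1/43)
       = 677655877 · 27720/30659 = 612695160.

612695160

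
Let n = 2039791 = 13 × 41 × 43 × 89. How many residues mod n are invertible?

φ(13) = 13 − 1 = 12.
φ(41) = 41 − 1 = 40.
φ(43) = 43 − 1 = 42.
φ(89) = 89 − 1 = 88.
Since φ is multiplicative, φ(2039791) = 12 · 40 · 42 · 88 = 1774080.

1774080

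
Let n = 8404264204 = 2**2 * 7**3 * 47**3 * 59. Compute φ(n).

3465443856

φ(8404264204) = 8404264204 · (1 − 1/2) · (1 − 1/7) · (1 − 1/47) · (1 − 1/59)
       = 8404264204 · 16008/38822 = 3465443856.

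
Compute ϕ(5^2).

φ(25) = 25 · (1 − 1/5)
       = 25 · 4/5 = 20.

20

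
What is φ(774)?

252

First factor: 774 = 2 · 3**2 · 43.
φ(2) = 2 − 1 = 1.
φ(3^2) = 3^2 − 3^1 = 9 − 3 = 6.
φ(43) = 43 − 1 = 42.
φ(774) = 1 × 6 × 42 = 252.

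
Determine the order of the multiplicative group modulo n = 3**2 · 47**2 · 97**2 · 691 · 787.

φ(3^2) = 3^2 − 3^1 = 9 − 3 = 6.
φ(47^2) = 47^1·(47−1) = 47·46 = 2162.
φ(97^2) = 97^2 − 97^1 = 9409 − 97 = 9312.
φ(691) = 691 − 1 = 690.
φ(787) = 787 − 1 = 786.
Multiply: 6 · 2162 · 9312 · 690 · 786 = 65512103477760.

65512103477760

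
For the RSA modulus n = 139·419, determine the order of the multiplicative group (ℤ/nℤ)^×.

57684

φ(58241) = 58241 · (1 − 1/139) · (1 − 1/419)
       = 58241 · 57684/58241 = 57684.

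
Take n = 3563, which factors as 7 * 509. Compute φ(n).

3048

φ(7) = 7 − 1 = 6.
φ(509) = 509 − 1 = 508.
Multiply: 6 · 508 = 3048.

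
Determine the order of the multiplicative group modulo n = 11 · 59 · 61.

34800

φ(11) = 11 − 1 = 10.
φ(59) = 59 − 1 = 58.
φ(61) = 61 − 1 = 60.
Multiply: 10 · 58 · 60 = 34800.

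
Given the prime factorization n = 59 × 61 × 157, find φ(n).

542880

φ(59) = 59 − 1 = 58.
φ(61) = 61 − 1 = 60.
φ(157) = 157 − 1 = 156.
Multiply: 58 · 60 · 156 = 542880.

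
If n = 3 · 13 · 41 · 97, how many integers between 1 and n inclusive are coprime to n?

φ(3) = 3 − 1 = 2.
φ(13) = 13 − 1 = 12.
φ(41) = 41 − 1 = 40.
φ(97) = 97 − 1 = 96.
Multiply: 2 · 12 · 40 · 96 = 92160.

92160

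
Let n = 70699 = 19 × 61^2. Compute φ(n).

65880

φ(19) = 19 − 1 = 18.
φ(61^2) = 61^1·(61−1) = 61·60 = 3660.
φ(70699) = 18 × 3660 = 65880.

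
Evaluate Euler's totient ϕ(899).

840

Prime factorization: 899 = 29 · 31.
φ(29) = 29 − 1 = 28.
φ(31) = 31 − 1 = 30.
Multiply: 28 · 30 = 840.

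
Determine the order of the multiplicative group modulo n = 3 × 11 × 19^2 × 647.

4418640

φ(7707711) = 7707711 · (1 − 1/3) · (1 − 1/11) · (1 − 1/19) · (1 − 1/647)
       = 7707711 · 232560/405669 = 4418640.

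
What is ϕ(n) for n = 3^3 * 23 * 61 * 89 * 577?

1204346880

φ(3^3) = 3^3 − 3^2 = 27 − 9 = 18.
φ(23) = 23 − 1 = 22.
φ(61) = 61 − 1 = 60.
φ(89) = 89 − 1 = 88.
φ(577) = 577 − 1 = 576.
φ(1945302993) = 18 × 22 × 60 × 88 × 576 = 1204346880.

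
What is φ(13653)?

8640

Factor 13653: 13653 = 3**2 * 37 * 41.
φ(3^2) = 3^2 − 3^1 = 9 − 3 = 6.
φ(37) = 37 − 1 = 36.
φ(41) = 41 − 1 = 40.
Since φ is multiplicative, φ(13653) = 6 · 36 · 40 = 8640.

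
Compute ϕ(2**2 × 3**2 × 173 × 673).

φ(2^2) = 2^1·(2−1) = 2·1 = 2.
φ(3^2) = 3^1·(3−1) = 3·2 = 6.
φ(173) = 173 − 1 = 172.
φ(673) = 673 − 1 = 672.
φ(4191444) = 2 × 6 × 172 × 672 = 1387008.

1387008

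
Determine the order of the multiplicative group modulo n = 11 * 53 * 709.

368160

φ(11) = 11 − 1 = 10.
φ(53) = 53 − 1 = 52.
φ(709) = 709 − 1 = 708.
φ(413347) = 10 × 52 × 708 = 368160.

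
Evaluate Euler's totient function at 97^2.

9312

φ(9409) = 9409 · (1 − 1/97)
       = 9409 · 96/97 = 9312.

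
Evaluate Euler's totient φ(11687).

11687 = 13 · 29 · 31.
φ(13) = 13 − 1 = 12.
φ(29) = 29 − 1 = 28.
φ(31) = 31 − 1 = 30.
Since φ is multiplicative, φ(11687) = 12 · 28 · 30 = 10080.

10080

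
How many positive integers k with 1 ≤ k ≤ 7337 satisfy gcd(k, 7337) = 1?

7337 = 11 × 23 × 29.
φ(7337) = 7337 · (1 − 1/11) · (1 − 1/23) · (1 − 1/29)
       = 7337 · 6160/7337 = 6160.

6160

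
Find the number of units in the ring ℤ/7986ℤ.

2420

Prime factorization: 7986 = 2 · 3 · 11**3.
φ(2) = 2 − 1 = 1.
φ(3) = 3 − 1 = 2.
φ(11^3) = 11^3 − 11^2 = 1331 − 121 = 1210.
Multiply: 1 · 2 · 1210 = 2420.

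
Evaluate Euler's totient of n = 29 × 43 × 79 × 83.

φ(8176579) = 8176579 · (1 − 1/29) · (1 − 1/43) · (1 − 1/79) · (1 − 1/83)
       = 8176579 · 7521696/8176579 = 7521696.

7521696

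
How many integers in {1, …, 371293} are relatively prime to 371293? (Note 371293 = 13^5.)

φ(13^5) = 13^5 − 13^4 = 371293 − 28561 = 342732.

342732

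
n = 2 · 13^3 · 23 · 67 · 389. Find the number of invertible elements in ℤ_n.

φ(2633978906) = 2633978906 · (1 − 1/2) · (1 − 1/13) · (1 − 1/23) · (1 − 1/67) · (1 − 1/389)
       = 2633978906 · 6760512/15585674 = 1142526528.

1142526528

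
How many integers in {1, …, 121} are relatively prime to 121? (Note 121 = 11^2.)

φ(11^2) = 11^2 − 11^1 = 121 − 11 = 110.

110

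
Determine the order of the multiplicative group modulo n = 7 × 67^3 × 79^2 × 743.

8127751007376

φ(9762598853483) = 9762598853483 · (1 − 1/7) · (1 − 1/67) · (1 − 1/79) · (1 − 1/743)
       = 9762598853483 · 22918896/27528893 = 8127751007376.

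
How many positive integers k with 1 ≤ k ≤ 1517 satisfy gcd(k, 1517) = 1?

1440

First factor: 1517 = 37 · 41.
φ(1517) = 1517 · (1 − 1/37) · (1 − 1/41)
       = 1517 · 1440/1517 = 1440.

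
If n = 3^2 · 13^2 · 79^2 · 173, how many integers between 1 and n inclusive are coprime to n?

992032704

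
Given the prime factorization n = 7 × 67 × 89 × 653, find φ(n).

22720896

φ(7) = 7 − 1 = 6.
φ(67) = 67 − 1 = 66.
φ(89) = 89 − 1 = 88.
φ(653) = 653 − 1 = 652.
Multiply: 6 · 66 · 88 · 652 = 22720896.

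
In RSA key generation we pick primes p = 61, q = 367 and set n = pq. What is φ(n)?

21960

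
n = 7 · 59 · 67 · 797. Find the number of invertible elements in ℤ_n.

18282528

φ(7) = 7 − 1 = 6.
φ(59) = 59 − 1 = 58.
φ(67) = 67 − 1 = 66.
φ(797) = 797 − 1 = 796.
Multiply: 6 · 58 · 66 · 796 = 18282528.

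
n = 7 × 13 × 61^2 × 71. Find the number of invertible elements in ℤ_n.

φ(24041381) = 24041381 · (1 − 1/7) · (1 − 1/13) · (1 − 1/61) · (1 − 1/71)
       = 24041381 · 302400/394121 = 18446400.

18446400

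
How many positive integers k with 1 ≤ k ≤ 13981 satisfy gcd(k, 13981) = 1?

Prime factorization: 13981 = 11 * 31 * 41.
φ(13981) = 13981 · (1 − 1/11) · (1 − 1/31) · (1 − 1/41)
       = 13981 · 12000/13981 = 12000.

12000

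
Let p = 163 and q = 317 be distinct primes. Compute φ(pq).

φ(n) = (p − 1)(q − 1) = (163−1)(317−1) = 162·316 = 51192.

51192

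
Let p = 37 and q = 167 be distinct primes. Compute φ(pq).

5976

For distinct primes, φ(pq) = (p−1)(q−1) = 36 × 166 = 5976.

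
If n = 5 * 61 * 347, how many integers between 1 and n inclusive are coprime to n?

φ(105835) = 105835 · (1 − 1/5) · (1 − 1/61) · (1 − 1/347)
       = 105835 · 83040/105835 = 83040.

83040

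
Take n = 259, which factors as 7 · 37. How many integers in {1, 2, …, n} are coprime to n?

216

φ(259) = 259 · (1 − 1/7) · (1 − 1/37)
       = 259 · 216/259 = 216.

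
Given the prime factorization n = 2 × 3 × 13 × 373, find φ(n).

8928

φ(2) = 2 − 1 = 1.
φ(3) = 3 − 1 = 2.
φ(13) = 13 − 1 = 12.
φ(373) = 373 − 1 = 372.
φ(29094) = 1 × 2 × 12 × 372 = 8928.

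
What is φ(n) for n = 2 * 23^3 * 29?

325864

φ(2) = 2 − 1 = 1.
φ(23^3) = 23^3 − 23^2 = 12167 − 529 = 11638.
φ(29) = 29 − 1 = 28.
φ(705686) = 1 × 11638 × 28 = 325864.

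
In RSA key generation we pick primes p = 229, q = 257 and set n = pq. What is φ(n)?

φ(n) = (p − 1)(q − 1) = (229−1)(257−1) = 228·256 = 58368.

58368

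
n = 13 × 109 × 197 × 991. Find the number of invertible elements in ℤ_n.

φ(276636659) = 276636659 · (1 − 1/13) · (1 − 1/109) · (1 − 1/197) · (1 − 1/991)
       = 276636659 · 251475840/276636659 = 251475840.

251475840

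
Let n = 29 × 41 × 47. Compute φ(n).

51520

φ(55883) = 55883 · (1 − 1/29) · (1 − 1/41) · (1 − 1/47)
       = 55883 · 51520/55883 = 51520.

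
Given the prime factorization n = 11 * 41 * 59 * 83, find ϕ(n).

1902400

φ(2208547) = 2208547 · (1 − 1/11) · (1 − 1/41) · (1 − 1/59) · (1 − 1/83)
       = 2208547 · 1902400/2208547 = 1902400.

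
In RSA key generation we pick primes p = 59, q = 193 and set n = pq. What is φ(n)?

φ(11387) = 11387 · (1 − 1/59) · (1 − 1/193)
       = 11387 · 11136/11387 = 11136.

11136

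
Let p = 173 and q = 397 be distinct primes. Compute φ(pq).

φ(n) = (p − 1)(q − 1) = (173−1)(397−1) = 172·396 = 68112.

68112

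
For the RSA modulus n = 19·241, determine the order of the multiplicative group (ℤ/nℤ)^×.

φ(n) = (p − 1)(q − 1) = (19−1)(241−1) = 18·240 = 4320.

4320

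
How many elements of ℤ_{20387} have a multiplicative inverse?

18144

20387 = 19 · 29 · 37.
φ(19) = 19 − 1 = 18.
φ(29) = 29 − 1 = 28.
φ(37) = 37 − 1 = 36.
Multiply: 18 · 28 · 36 = 18144.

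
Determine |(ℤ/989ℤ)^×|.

924

989 = 23 · 43.
φ(23) = 23 − 1 = 22.
φ(43) = 43 − 1 = 42.
Multiply: 22 · 42 = 924.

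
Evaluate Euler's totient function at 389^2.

150932

φ(389^2) = 389^2 − 389^1 = 151321 − 389 = 150932.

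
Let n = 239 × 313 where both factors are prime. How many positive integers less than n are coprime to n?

74256

φ(pq) = (p−1)(q−1) = 238 · 312 = 74256.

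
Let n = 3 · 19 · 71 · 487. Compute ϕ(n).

φ(1970889) = 1970889 · (1 − 1/3) · (1 − 1/19) · (1 − 1/71) · (1 − 1/487)
       = 1970889 · 1224720/1970889 = 1224720.

1224720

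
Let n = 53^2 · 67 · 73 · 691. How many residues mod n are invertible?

9036593280

φ(53^2) = 53^2 − 53^1 = 2809 − 53 = 2756.
φ(67) = 67 − 1 = 66.
φ(73) = 73 − 1 = 72.
φ(691) = 691 − 1 = 690.
Since φ is multiplicative, φ(9493523929) = 2756 · 66 · 72 · 690 = 9036593280.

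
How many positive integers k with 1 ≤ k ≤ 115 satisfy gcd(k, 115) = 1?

88

Factor 115: 115 = 5 × 23.
φ(5) = 5 − 1 = 4.
φ(23) = 23 − 1 = 22.
Multiply: 4 · 22 = 88.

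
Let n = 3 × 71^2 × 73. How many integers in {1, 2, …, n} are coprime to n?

φ(1103979) = 1103979 · (1 − 1/3) · (1 − 1/71) · (1 − 1/73)
       = 1103979 · 10080/15549 = 715680.

715680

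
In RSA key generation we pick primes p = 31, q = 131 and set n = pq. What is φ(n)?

3900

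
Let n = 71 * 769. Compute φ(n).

φ(71) = 71 − 1 = 70.
φ(769) = 769 − 1 = 768.
Multiply: 70 · 768 = 53760.

53760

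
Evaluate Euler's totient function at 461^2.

φ(461^2) = 461^2 − 461^1 = 212521 − 461 = 212060.

212060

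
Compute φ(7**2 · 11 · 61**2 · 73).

110678400

φ(146410187) = 146410187 · (1 − 1/7) · (1 − 1/11) · (1 − 1/61) · (1 − 1/73)
       = 146410187 · 259200/342881 = 110678400.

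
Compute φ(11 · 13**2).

φ(11) = 11 − 1 = 10.
φ(13^2) = 13^2 − 13^1 = 169 − 13 = 156.
Since φ is multiplicative, φ(1859) = 10 · 156 = 1560.

1560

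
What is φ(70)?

24

Factor 70: 70 = 2 × 5 × 7.
φ(70) = 70 · (1 − 1/2) · (1 − 1/5) · (1 − 1/7)
       = 70 · 24/70 = 24.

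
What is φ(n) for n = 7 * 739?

φ(7) = 7 − 1 = 6.
φ(739) = 739 − 1 = 738.
Since φ is multiplicative, φ(5173) = 6 · 738 = 4428.

4428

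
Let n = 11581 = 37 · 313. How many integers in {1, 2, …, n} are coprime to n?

φ(37) = 37 − 1 = 36.
φ(313) = 313 − 1 = 312.
Since φ is multiplicative, φ(11581) = 36 · 312 = 11232.

11232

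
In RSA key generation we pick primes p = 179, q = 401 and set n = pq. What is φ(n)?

For distinct primes, φ(pq) = (p−1)(q−1) = 178 × 400 = 71200.

71200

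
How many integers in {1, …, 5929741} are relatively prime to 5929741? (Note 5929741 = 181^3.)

φ(181^3) = 181^2·(181−1) = 32761·180 = 5896980.

5896980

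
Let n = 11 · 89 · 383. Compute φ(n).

336160

φ(374957) = 374957 · (1 − 1/11) · (1 − 1/89) · (1 − 1/383)
       = 374957 · 336160/374957 = 336160.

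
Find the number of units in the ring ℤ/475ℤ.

360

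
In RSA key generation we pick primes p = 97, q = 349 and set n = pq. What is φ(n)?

33408

φ(33853) = 33853 · (1 − 1/97) · (1 − 1/349)
       = 33853 · 33408/33853 = 33408.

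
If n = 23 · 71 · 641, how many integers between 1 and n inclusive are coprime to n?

φ(23) = 23 − 1 = 22.
φ(71) = 71 − 1 = 70.
φ(641) = 641 − 1 = 640.
Since φ is multiplicative, φ(1046753) = 22 · 70 · 640 = 985600.

985600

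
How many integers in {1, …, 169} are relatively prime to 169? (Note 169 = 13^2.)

φ(13^2) = 13^1·(13−1) = 13·12 = 156.

156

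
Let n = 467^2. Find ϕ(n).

φ(467^2) = 467^1·(467−1) = 467·466 = 217622.

217622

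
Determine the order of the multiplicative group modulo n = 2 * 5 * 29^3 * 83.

7723744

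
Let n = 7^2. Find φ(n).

φ(49) = 49 · (1 − 1/7)
       = 49 · 6/7 = 42.

42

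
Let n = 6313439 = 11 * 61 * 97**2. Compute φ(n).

φ(11) = 11 − 1 = 10.
φ(61) = 61 − 1 = 60.
φ(97^2) = 97^2 − 97^1 = 9409 − 97 = 9312.
Multiply: 10 · 60 · 9312 = 5587200.

5587200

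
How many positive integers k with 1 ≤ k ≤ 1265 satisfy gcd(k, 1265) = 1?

880

Prime factorization: 1265 = 5 · 11 · 23.
φ(5) = 5 − 1 = 4.
φ(11) = 11 − 1 = 10.
φ(23) = 23 − 1 = 22.
Multiply: 4 · 10 · 22 = 880.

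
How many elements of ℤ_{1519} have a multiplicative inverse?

1260

1519 = 7^2 · 31.
φ(7^2) = 7^2 − 7^1 = 49 − 7 = 42.
φ(31) = 31 − 1 = 30.
Since φ is multiplicative, φ(1519) = 42 · 30 = 1260.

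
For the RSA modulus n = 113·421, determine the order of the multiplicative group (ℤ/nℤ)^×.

φ(n) = (p − 1)(q − 1) = (113−1)(421−1) = 112·420 = 47040.

47040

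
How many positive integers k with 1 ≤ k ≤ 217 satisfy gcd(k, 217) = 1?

180

First factor: 217 = 7 * 31.
φ(217) = 217 · (1 − 1/7) · (1 − 1/31)
       = 217 · 180/217 = 180.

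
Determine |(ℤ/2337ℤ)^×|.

1440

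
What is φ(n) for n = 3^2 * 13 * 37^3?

φ(5926401) = 5926401 · (1 − 1/3) · (1 − 1/13) · (1 − 1/37)
       = 5926401 · 864/1443 = 3548448.

3548448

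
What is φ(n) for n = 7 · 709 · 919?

φ(4560997) = 4560997 · (1 − 1/7) · (1 − 1/709) · (1 − 1/919)
       = 4560997 · 3899664/4560997 = 3899664.

3899664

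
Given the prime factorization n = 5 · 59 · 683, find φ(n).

158224

φ(201485) = 201485 · (1 − 1/5) · (1 − 1/59) · (1 − 1/683)
       = 201485 · 158224/201485 = 158224.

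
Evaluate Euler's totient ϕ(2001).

1232

Prime factorization: 2001 = 3 · 23 · 29.
φ(2001) = 2001 · (1 − 1/3) · (1 − 1/23) · (1 − 1/29)
       = 2001 · 1232/2001 = 1232.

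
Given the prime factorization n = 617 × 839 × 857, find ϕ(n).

441874048

φ(617) = 617 − 1 = 616.
φ(839) = 839 − 1 = 838.
φ(857) = 857 − 1 = 856.
Multiply: 616 · 838 · 856 = 441874048.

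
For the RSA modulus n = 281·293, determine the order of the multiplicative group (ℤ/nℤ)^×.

81760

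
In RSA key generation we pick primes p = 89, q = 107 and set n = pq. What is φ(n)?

φ(pq) = (p−1)(q−1) = 88 · 106 = 9328.

9328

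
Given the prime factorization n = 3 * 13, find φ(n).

24

φ(3) = 3 − 1 = 2.
φ(13) = 13 − 1 = 12.
Since φ is multiplicative, φ(39) = 2 · 12 = 24.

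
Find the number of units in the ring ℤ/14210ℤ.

14210 = 2 · 5 · 7^2 · 29.
φ(2) = 2 − 1 = 1.
φ(5) = 5 − 1 = 4.
φ(7^2) = 7^1·(7−1) = 7·6 = 42.
φ(29) = 29 − 1 = 28.
Multiply: 1 · 4 · 42 · 28 = 4704.

4704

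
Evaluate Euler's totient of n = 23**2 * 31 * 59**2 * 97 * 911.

4537999065600

φ(5044423037273) = 5044423037273 · (1 − 1/23) · (1 − 1/31) · (1 − 1/59) · (1 − 1/97) · (1 − 1/911)
       = 5044423037273 · 3344140800/3717334589 = 4537999065600.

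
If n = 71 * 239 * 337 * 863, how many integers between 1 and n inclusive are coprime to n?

4825269120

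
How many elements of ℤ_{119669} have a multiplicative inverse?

Prime factorization: 119669 = 11^2 · 23 · 43.
φ(11^2) = 11^1·(11−1) = 11·10 = 110.
φ(23) = 23 − 1 = 22.
φ(43) = 43 − 1 = 42.
Since φ is multiplicative, φ(119669) = 110 · 22 · 42 = 101640.

101640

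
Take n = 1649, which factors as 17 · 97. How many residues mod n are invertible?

1536

φ(1649) = 1649 · (1 − 1/17) · (1 − 1/97)
       = 1649 · 1536/1649 = 1536.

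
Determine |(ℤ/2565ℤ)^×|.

First factor: 2565 = 3^3 × 5 × 19.
φ(3^3) = 3^3 − 3^2 = 27 − 9 = 18.
φ(5) = 5 − 1 = 4.
φ(19) = 19 − 1 = 18.
φ(2565) = 18 × 4 × 18 = 1296.

1296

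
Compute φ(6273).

3840

Factor 6273: 6273 = 3^2 · 17 · 41.
φ(6273) = 6273 · (1 − 1/3) · (1 − 1/17) · (1 − 1/41)
       = 6273 · 1280/2091 = 3840.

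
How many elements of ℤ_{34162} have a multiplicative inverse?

15120

Factor 34162: 34162 = 2 × 19 × 29 × 31.
φ(2) = 2 − 1 = 1.
φ(19) = 19 − 1 = 18.
φ(29) = 29 − 1 = 28.
φ(31) = 31 − 1 = 30.
Since φ is multiplicative, φ(34162) = 1 · 18 · 28 · 30 = 15120.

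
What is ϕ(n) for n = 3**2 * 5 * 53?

1248

φ(2385) = 2385 · (1 − 1/3) · (1 − 1/5) · (1 − 1/53)
       = 2385 · 416/795 = 1248.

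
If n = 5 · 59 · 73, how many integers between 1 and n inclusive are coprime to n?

φ(21535) = 21535 · (1 − 1/5) · (1 − 1/59) · (1 − 1/73)
       = 21535 · 16704/21535 = 16704.

16704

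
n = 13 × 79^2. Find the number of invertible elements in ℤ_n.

73944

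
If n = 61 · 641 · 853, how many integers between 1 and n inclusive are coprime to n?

32716800

φ(33353153) = 33353153 · (1 − 1/61) · (1 − 1/641) · (1 − 1/853)
       = 33353153 · 32716800/33353153 = 32716800.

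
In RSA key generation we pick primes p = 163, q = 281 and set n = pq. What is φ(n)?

For distinct primes, φ(pq) = (p−1)(q−1) = 162 × 280 = 45360.

45360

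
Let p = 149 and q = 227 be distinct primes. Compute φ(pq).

33448

For distinct primes, φ(pq) = (p−1)(q−1) = 148 × 226 = 33448.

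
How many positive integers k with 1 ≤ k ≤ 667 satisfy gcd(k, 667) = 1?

Factor 667: 667 = 23 · 29.
φ(23) = 23 − 1 = 22.
φ(29) = 29 − 1 = 28.
φ(667) = 22 × 28 = 616.

616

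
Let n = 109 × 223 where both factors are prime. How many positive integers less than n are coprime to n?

23976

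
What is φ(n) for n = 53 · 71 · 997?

3625440

φ(53) = 53 − 1 = 52.
φ(71) = 71 − 1 = 70.
φ(997) = 997 − 1 = 996.
Since φ is multiplicative, φ(3751711) = 52 · 70 · 996 = 3625440.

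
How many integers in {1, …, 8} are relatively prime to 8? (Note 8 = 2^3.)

φ(8) = 8 · (1 − 1/2)
       = 8 · 1/2 = 4.

4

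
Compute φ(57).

36

57 = 3 × 19.
φ(3) = 3 − 1 = 2.
φ(19) = 19 − 1 = 18.
Multiply: 2 · 18 = 36.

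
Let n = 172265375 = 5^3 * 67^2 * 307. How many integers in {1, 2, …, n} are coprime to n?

135313200

φ(172265375) = 172265375 · (1 − 1/5) · (1 − 1/67) · (1 − 1/307)
       = 172265375 · 80784/102845 = 135313200.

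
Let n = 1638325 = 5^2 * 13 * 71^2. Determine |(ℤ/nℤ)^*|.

1192800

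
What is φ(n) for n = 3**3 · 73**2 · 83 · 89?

φ(1062863721) = 1062863721 · (1 − 1/3) · (1 − 1/73) · (1 − 1/83) · (1 − 1/89)
       = 1062863721 · 1039104/1617753 = 682691328.

682691328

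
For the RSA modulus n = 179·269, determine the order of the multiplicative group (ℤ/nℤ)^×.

φ(n) = (p − 1)(q − 1) = (179−1)(269−1) = 178·268 = 47704.

47704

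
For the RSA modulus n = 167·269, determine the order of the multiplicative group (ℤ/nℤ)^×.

44488

φ(167) = 167 − 1 = 166.
φ(269) = 269 − 1 = 268.
Multiply: 166 · 268 = 44488.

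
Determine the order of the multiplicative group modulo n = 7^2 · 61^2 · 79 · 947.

φ(13640579477) = 13640579477 · (1 − 1/7) · (1 − 1/61) · (1 − 1/79) · (1 − 1/947)
       = 13640579477 · 26563680/31945151 = 11342691360.

11342691360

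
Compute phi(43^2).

1806

φ(1849) = 1849 · (1 − 1/43)
       = 1849 · 42/43 = 1806.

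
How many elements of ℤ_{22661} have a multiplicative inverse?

20160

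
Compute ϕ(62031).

36960

62031 = 3 · 23 · 29 · 31.
φ(62031) = 62031 · (1 − 1/3) · (1 − 1/23) · (1 − 1/29) · (1 − 1/31)
       = 62031 · 36960/62031 = 36960.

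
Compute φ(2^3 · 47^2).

8648

φ(2^3) = 2^2·(2−1) = 4·1 = 4.
φ(47^2) = 47^1·(47−1) = 47·46 = 2162.
φ(17672) = 4 × 2162 = 8648.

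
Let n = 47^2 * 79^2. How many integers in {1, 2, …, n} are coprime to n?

13322244

φ(13786369) = 13786369 · (1 − 1/47) · (1 − 1/79)
       = 13786369 · 3588/3713 = 13322244.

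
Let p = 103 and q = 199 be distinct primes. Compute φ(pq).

φ(n) = (p − 1)(q − 1) = (103−1)(199−1) = 102·198 = 20196.

20196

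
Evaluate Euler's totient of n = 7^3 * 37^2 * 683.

φ(320714261) = 320714261 · (1 − 1/7) · (1 − 1/37) · (1 − 1/683)
       = 320714261 · 147312/176897 = 267076656.

267076656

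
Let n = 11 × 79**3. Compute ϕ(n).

φ(11) = 11 − 1 = 10.
φ(79^3) = 79^3 − 79^2 = 493039 − 6241 = 486798.
φ(5423429) = 10 × 486798 = 4867980.

4867980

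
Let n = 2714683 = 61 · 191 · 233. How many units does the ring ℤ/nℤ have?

φ(61) = 61 − 1 = 60.
φ(191) = 191 − 1 = 190.
φ(233) = 233 − 1 = 232.
Multiply: 60 · 190 · 232 = 2644800.

2644800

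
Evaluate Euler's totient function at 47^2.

2162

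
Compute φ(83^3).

564898

φ(571787) = 571787 · (1 − 1/83)
       = 571787 · 82/83 = 564898.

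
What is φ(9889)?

Prime factorization: 9889 = 11 × 29 × 31.
φ(11) = 11 − 1 = 10.
φ(29) = 29 − 1 = 28.
φ(31) = 31 − 1 = 30.
Since φ is multiplicative, φ(9889) = 10 · 28 · 30 = 8400.

8400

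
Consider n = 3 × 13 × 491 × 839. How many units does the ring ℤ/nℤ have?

φ(3) = 3 − 1 = 2.
φ(13) = 13 − 1 = 12.
φ(491) = 491 − 1 = 490.
φ(839) = 839 − 1 = 838.
Since φ is multiplicative, φ(16066011) = 2 · 12 · 490 · 838 = 9854880.

9854880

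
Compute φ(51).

32

51 = 3 · 17.
φ(51) = 51 · (1 − 1/3) · (1 − 1/17)
       = 51 · 32/51 = 32.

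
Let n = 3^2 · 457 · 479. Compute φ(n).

1307808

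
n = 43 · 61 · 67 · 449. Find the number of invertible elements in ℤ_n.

φ(43) = 43 − 1 = 42.
φ(61) = 61 − 1 = 60.
φ(67) = 67 − 1 = 66.
φ(449) = 449 − 1 = 448.
Multiply: 42 · 60 · 66 · 448 = 74511360.

74511360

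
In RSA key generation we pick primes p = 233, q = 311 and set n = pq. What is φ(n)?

φ(pq) = (p−1)(q−1) = 232 · 310 = 71920.

71920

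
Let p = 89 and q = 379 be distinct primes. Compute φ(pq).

33264

φ(89) = 89 − 1 = 88.
φ(379) = 379 − 1 = 378.
φ(33731) = 88 × 378 = 33264.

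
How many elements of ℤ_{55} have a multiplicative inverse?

Factor 55: 55 = 5 · 11.
φ(5) = 5 − 1 = 4.
φ(11) = 11 − 1 = 10.
Since φ is multiplicative, φ(55) = 4 · 10 = 40.

40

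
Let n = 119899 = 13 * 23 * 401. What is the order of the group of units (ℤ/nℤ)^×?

105600

φ(119899) = 119899 · (1 − 1/13) · (1 − 1/23) · (1 − 1/401)
       = 119899 · 105600/119899 = 105600.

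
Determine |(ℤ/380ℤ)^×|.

144

First factor: 380 = 2^2 · 5 · 19.
φ(2^2) = 2^2 − 2^1 = 4 − 2 = 2.
φ(5) = 5 − 1 = 4.
φ(19) = 19 − 1 = 18.
Since φ is multiplicative, φ(380) = 2 · 4 · 18 = 144.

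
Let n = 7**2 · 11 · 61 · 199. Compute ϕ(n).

4989600

φ(7^2) = 7^1·(7−1) = 7·6 = 42.
φ(11) = 11 − 1 = 10.
φ(61) = 61 − 1 = 60.
φ(199) = 199 − 1 = 198.
Since φ is multiplicative, φ(6542921) = 42 · 10 · 60 · 198 = 4989600.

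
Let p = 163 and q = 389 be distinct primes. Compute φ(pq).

62856

φ(n) = (p − 1)(q − 1) = (163−1)(389−1) = 162·388 = 62856.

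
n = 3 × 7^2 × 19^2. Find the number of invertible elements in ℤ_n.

28728

φ(3) = 3 − 1 = 2.
φ(7^2) = 7^1·(7−1) = 7·6 = 42.
φ(19^2) = 19^2 − 19^1 = 361 − 19 = 342.
Multiply: 2 · 42 · 342 = 28728.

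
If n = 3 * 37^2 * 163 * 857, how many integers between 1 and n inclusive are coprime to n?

φ(3) = 3 − 1 = 2.
φ(37^2) = 37^2 − 37^1 = 1369 − 37 = 1332.
φ(163) = 163 − 1 = 162.
φ(857) = 857 − 1 = 856.
Since φ is multiplicative, φ(573710937) = 2 · 1332 · 162 · 856 = 369422208.

369422208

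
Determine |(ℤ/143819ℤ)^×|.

Prime factorization: 143819 = 13**2 · 23 · 37.
φ(13^2) = 13^2 − 13^1 = 169 − 13 = 156.
φ(23) = 23 − 1 = 22.
φ(37) = 37 − 1 = 36.
φ(143819) = 156 × 22 × 36 = 123552.

123552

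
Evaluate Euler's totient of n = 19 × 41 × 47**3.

73162080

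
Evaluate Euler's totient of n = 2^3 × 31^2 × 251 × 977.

φ(1885305176) = 1885305176 · (1 − 1/2) · (1 − 1/31) · (1 − 1/251) · (1 − 1/977)
       = 1885305176 · 7320000/15204074 = 907680000.

907680000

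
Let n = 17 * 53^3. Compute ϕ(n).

φ(17) = 17 − 1 = 16.
φ(53^3) = 53^3 − 53^2 = 148877 − 2809 = 146068.
Since φ is multiplicative, φ(2530909) = 16 · 146068 = 2337088.

2337088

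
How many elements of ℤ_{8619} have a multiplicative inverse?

4992

Prime factorization: 8619 = 3 · 13^2 · 17.
φ(3) = 3 − 1 = 2.
φ(13^2) = 13^2 − 13^1 = 169 − 13 = 156.
φ(17) = 17 − 1 = 16.
Since φ is multiplicative, φ(8619) = 2 · 156 · 16 = 4992.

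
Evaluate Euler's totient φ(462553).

329472

462553 = 7 · 13^2 · 17 · 23.
φ(462553) = 462553 · (1 − 1/7) · (1 − 1/13) · (1 − 1/17) · (1 − 1/23)
       = 462553 · 25344/35581 = 329472.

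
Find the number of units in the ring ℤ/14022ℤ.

4320

14022 = 2 · 3^2 · 19 · 41.
φ(14022) = 14022 · (1 − 1/2) · (1 − 1/3) · (1 − 1/19) · (1 − 1/41)
       = 14022 · 1440/4674 = 4320.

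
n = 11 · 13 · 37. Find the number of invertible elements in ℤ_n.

φ(5291) = 5291 · (1 − 1/11) · (1 − 1/13) · (1 − 1/37)
       = 5291 · 4320/5291 = 4320.

4320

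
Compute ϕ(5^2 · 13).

φ(325) = 325 · (1 − 1/5) · (1 − 1/13)
       = 325 · 48/65 = 240.

240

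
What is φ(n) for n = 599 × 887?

529828

φ(599) = 599 − 1 = 598.
φ(887) = 887 − 1 = 886.
Since φ is multiplicative, φ(531313) = 598 · 886 = 529828.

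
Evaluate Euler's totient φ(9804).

3024

First factor: 9804 = 2^2 · 3 · 19 · 43.
φ(2^2) = 2^2 − 2^1 = 4 − 2 = 2.
φ(3) = 3 − 1 = 2.
φ(19) = 19 − 1 = 18.
φ(43) = 43 − 1 = 42.
Since φ is multiplicative, φ(9804) = 2 · 2 · 18 · 42 = 3024.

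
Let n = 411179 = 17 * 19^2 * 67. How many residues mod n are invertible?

φ(17) = 17 − 1 = 16.
φ(19^2) = 19^2 − 19^1 = 361 − 19 = 342.
φ(67) = 67 − 1 = 66.
Since φ is multiplicative, φ(411179) = 16 · 342 · 66 = 361152.

361152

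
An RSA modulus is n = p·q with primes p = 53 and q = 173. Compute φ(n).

8944

φ(9169) = 9169 · (1 − 1/53) · (1 − 1/173)
       = 9169 · 8944/9169 = 8944.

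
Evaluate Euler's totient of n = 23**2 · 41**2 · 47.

38172640

φ(41794703) = 41794703 · (1 − 1/23) · (1 − 1/41) · (1 − 1/47)
       = 41794703 · 40480/44321 = 38172640.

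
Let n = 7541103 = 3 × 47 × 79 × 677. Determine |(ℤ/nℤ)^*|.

4850976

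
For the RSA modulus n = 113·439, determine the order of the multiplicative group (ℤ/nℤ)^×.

φ(pq) = (p−1)(q−1) = 112 · 438 = 49056.

49056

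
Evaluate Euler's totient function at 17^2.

φ(17^2) = 17^2 − 17^1 = 289 − 17 = 272.

272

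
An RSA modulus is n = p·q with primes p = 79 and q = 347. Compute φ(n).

φ(79) = 79 − 1 = 78.
φ(347) = 347 − 1 = 346.
Multiply: 78 · 346 = 26988.

26988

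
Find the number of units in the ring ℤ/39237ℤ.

39237 = 3 × 11 × 29 × 41.
φ(3) = 3 − 1 = 2.
φ(11) = 11 − 1 = 10.
φ(29) = 29 − 1 = 28.
φ(41) = 41 − 1 = 40.
Multiply: 2 · 10 · 28 · 40 = 22400.

22400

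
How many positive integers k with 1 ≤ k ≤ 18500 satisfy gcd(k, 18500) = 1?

Factor 18500: 18500 = 2^2 · 5^3 · 37.
φ(18500) = 18500 · (1 − 1/2) · (1 − 1/5) · (1 − 1/37)
       = 18500 · 144/370 = 7200.

7200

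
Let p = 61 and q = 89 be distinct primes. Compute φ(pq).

5280

φ(n) = (p − 1)(q − 1) = (61−1)(89−1) = 60·88 = 5280.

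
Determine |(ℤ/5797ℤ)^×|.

4800

Prime factorization: 5797 = 11 · 17 · 31.
φ(5797) = 5797 · (1 − 1/11) · (1 − 1/17) · (1 − 1/31)
       = 5797 · 4800/5797 = 4800.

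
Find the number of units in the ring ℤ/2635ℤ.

1920

2635 = 5 · 17 · 31.
φ(5) = 5 − 1 = 4.
φ(17) = 17 − 1 = 16.
φ(31) = 31 − 1 = 30.
Since φ is multiplicative, φ(2635) = 4 · 16 · 30 = 1920.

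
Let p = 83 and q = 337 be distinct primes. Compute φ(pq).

27552

φ(83) = 83 − 1 = 82.
φ(337) = 337 − 1 = 336.
Since φ is multiplicative, φ(27971) = 82 · 336 = 27552.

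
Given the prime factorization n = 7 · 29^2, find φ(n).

φ(5887) = 5887 · (1 − 1/7) · (1 − 1/29)
       = 5887 · 168/203 = 4872.

4872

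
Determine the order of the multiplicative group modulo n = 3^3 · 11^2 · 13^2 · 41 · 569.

7017753600

φ(12880477467) = 12880477467 · (1 − 1/3) · (1 − 1/11) · (1 − 1/13) · (1 − 1/41) · (1 − 1/569)
       = 12880477467 · 5452800/10008141 = 7017753600.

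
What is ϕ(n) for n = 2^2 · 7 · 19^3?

77976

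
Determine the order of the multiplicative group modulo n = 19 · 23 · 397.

156816

φ(19) = 19 − 1 = 18.
φ(23) = 23 − 1 = 22.
φ(397) = 397 − 1 = 396.
Multiply: 18 · 22 · 396 = 156816.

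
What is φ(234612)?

63504

234612 = 2**2 · 3**2 · 7**3 · 19.
φ(2^2) = 2^2 − 2^1 = 4 − 2 = 2.
φ(3^2) = 3^1·(3−1) = 3·2 = 6.
φ(7^3) = 7^2·(7−1) = 49·6 = 294.
φ(19) = 19 − 1 = 18.
φ(234612) = 2 × 6 × 294 × 18 = 63504.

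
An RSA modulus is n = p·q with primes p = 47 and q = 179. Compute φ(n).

For distinct primes, φ(pq) = (p−1)(q−1) = 46 × 178 = 8188.

8188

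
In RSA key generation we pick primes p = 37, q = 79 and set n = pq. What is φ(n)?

2808

φ(pq) = (p−1)(q−1) = 36 · 78 = 2808.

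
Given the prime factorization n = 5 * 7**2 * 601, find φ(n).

100800

φ(147245) = 147245 · (1 − 1/5) · (1 − 1/7) · (1 − 1/601)
       = 147245 · 14400/21035 = 100800.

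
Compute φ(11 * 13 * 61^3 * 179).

φ(5810032657) = 5810032657 · (1 − 1/11) · (1 − 1/13) · (1 − 1/61) · (1 − 1/179)
       = 5810032657 · 1281600/1561417 = 4768833600.

4768833600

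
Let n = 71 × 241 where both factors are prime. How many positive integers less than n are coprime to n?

16800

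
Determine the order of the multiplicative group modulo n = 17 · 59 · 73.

66816

φ(17) = 17 − 1 = 16.
φ(59) = 59 − 1 = 58.
φ(73) = 73 − 1 = 72.
φ(73219) = 16 × 58 × 72 = 66816.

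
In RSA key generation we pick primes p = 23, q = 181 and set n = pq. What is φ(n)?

φ(pq) = (p−1)(q−1) = 22 · 180 = 3960.

3960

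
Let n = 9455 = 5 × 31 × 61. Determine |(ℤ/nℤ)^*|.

7200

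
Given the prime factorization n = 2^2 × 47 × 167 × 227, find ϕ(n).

φ(2^2) = 2^1·(2−1) = 2·1 = 2.
φ(47) = 47 − 1 = 46.
φ(167) = 167 − 1 = 166.
φ(227) = 227 − 1 = 226.
Since φ is multiplicative, φ(7126892) = 2 · 46 · 166 · 226 = 3451472.

3451472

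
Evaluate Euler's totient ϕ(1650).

400

First factor: 1650 = 2 × 3 × 5**2 × 11.
φ(2) = 2 − 1 = 1.
φ(3) = 3 − 1 = 2.
φ(5^2) = 5^1·(5−1) = 5·4 = 20.
φ(11) = 11 − 1 = 10.
Since φ is multiplicative, φ(1650) = 1 · 2 · 20 · 10 = 400.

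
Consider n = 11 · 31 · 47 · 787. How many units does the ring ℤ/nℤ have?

10846800

φ(11) = 11 − 1 = 10.
φ(31) = 31 − 1 = 30.
φ(47) = 47 − 1 = 46.
φ(787) = 787 − 1 = 786.
Multiply: 10 · 30 · 46 · 786 = 10846800.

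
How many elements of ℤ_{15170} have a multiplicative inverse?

15170 = 2 · 5 · 37 · 41.
φ(15170) = 15170 · (1 − 1/2) · (1 − 1/5) · (1 − 1/37) · (1 − 1/41)
       = 15170 · 5760/15170 = 5760.

5760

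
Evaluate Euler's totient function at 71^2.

4970

φ(5041) = 5041 · (1 − 1/71)
       = 5041 · 70/71 = 4970.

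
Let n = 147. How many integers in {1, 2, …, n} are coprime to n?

Prime factorization: 147 = 3 · 7^2.
φ(147) = 147 · (1 − 1/3) · (1 − 1/7)
       = 147 · 12/21 = 84.

84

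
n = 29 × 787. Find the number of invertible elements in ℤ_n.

22008

φ(22823) = 22823 · (1 − 1/29) · (1 − 1/787)
       = 22823 · 22008/22823 = 22008.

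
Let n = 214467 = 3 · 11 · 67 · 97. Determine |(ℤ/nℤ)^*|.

126720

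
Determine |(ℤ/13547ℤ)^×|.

Factor 13547: 13547 = 19 · 23 · 31.
φ(13547) = 13547 · (1 − 1/19) · (1 − 1/23) · (1 − 1/31)
       = 13547 · 11880/13547 = 11880.

11880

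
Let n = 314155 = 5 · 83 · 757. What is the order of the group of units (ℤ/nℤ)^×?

247968

φ(5) = 5 − 1 = 4.
φ(83) = 83 − 1 = 82.
φ(757) = 757 − 1 = 756.
Multiply: 4 · 82 · 756 = 247968.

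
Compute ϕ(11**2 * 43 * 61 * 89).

φ(28247087) = 28247087 · (1 − 1/11) · (1 − 1/43) · (1 − 1/61) · (1 − 1/89)
       = 28247087 · 2217600/2567917 = 24393600.

24393600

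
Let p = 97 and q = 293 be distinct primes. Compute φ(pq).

28032

φ(28421) = 28421 · (1 − 1/97) · (1 − 1/293)
       = 28421 · 28032/28421 = 28032.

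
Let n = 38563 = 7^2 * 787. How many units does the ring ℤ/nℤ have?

33012

φ(7^2) = 7^1·(7−1) = 7·6 = 42.
φ(787) = 787 − 1 = 786.
Since φ is multiplicative, φ(38563) = 42 · 786 = 33012.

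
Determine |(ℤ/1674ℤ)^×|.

540

1674 = 2 * 3**3 * 31.
φ(1674) = 1674 · (1 − 1/2) · (1 − 1/3) · (1 − 1/31)
       = 1674 · 60/186 = 540.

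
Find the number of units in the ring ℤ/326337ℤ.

184800

326337 = 3 · 11^2 · 29 · 31.
φ(3) = 3 − 1 = 2.
φ(11^2) = 11^1·(11−1) = 11·10 = 110.
φ(29) = 29 − 1 = 28.
φ(31) = 31 − 1 = 30.
Since φ is multiplicative, φ(326337) = 2 · 110 · 28 · 30 = 184800.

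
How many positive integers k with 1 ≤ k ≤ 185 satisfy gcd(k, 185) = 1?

185 = 5 · 37.
φ(5) = 5 − 1 = 4.
φ(37) = 37 − 1 = 36.
Multiply: 4 · 36 = 144.

144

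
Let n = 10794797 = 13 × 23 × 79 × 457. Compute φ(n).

9389952

φ(10794797) = 10794797 · (1 − 1/13) · (1 − 1/23) · (1 − 1/79) · (1 − 1/457)
       = 10794797 · 9389952/10794797 = 9389952.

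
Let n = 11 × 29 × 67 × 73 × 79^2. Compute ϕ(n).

8198910720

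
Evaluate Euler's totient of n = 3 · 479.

φ(3) = 3 − 1 = 2.
φ(479) = 479 − 1 = 478.
φ(1437) = 2 × 478 = 956.

956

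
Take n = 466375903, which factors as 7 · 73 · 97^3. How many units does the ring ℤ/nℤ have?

390210048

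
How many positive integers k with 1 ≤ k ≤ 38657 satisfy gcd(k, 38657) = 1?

35280

Factor 38657: 38657 = 29 · 31 · 43.
φ(29) = 29 − 1 = 28.
φ(31) = 31 − 1 = 30.
φ(43) = 43 − 1 = 42.
φ(38657) = 28 × 30 × 42 = 35280.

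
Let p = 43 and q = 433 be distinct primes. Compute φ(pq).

18144

φ(43) = 43 − 1 = 42.
φ(433) = 433 − 1 = 432.
φ(18619) = 42 × 432 = 18144.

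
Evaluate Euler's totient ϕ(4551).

2880

Factor 4551: 4551 = 3 · 37 · 41.
φ(4551) = 4551 · (1 − 1/3) · (1 − 1/37) · (1 − 1/41)
       = 4551 · 2880/4551 = 2880.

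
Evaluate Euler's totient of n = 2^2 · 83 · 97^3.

φ(303007436) = 303007436 · (1 − 1/2) · (1 − 1/83) · (1 − 1/97)
       = 303007436 · 7872/16102 = 148135296.

148135296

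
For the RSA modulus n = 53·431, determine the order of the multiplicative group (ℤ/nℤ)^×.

φ(pq) = (p−1)(q−1) = 52 · 430 = 22360.

22360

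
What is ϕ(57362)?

25872

57362 = 2 · 23 · 29 · 43.
φ(57362) = 57362 · (1 − 1/2) · (1 − 1/23) · (1 − 1/29) · (1 − 1/43)
       = 57362 · 25872/57362 = 25872.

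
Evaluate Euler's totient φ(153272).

Prime factorization: 153272 = 2**3 · 7**2 · 17 · 23.
φ(153272) = 153272 · (1 − 1/2) · (1 − 1/7) · (1 − 1/17) · (1 − 1/23)
       = 153272 · 2112/5474 = 59136.

59136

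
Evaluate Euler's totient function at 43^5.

φ(147008443) = 147008443 · (1 − 1/43)
       = 147008443 · 42/43 = 143589642.

143589642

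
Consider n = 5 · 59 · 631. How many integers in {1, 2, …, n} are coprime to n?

φ(5) = 5 − 1 = 4.
φ(59) = 59 − 1 = 58.
φ(631) = 631 − 1 = 630.
Since φ is multiplicative, φ(186145) = 4 · 58 · 630 = 146160.

146160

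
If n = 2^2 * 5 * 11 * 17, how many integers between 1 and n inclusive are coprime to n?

1280

φ(2^2) = 2^2 − 2^1 = 4 − 2 = 2.
φ(5) = 5 − 1 = 4.
φ(11) = 11 − 1 = 10.
φ(17) = 17 − 1 = 16.
φ(3740) = 2 × 4 × 10 × 16 = 1280.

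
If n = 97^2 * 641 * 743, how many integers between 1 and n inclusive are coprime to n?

4422082560

φ(4481158567) = 4481158567 · (1 − 1/97) · (1 − 1/641) · (1 − 1/743)
       = 4481158567 · 45588480/46197511 = 4422082560.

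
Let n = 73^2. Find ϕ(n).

5256

φ(5329) = 5329 · (1 − 1/73)
       = 5329 · 72/73 = 5256.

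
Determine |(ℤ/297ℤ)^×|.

180

Factor 297: 297 = 3^3 · 11.
φ(3^3) = 3^3 − 3^2 = 27 − 9 = 18.
φ(11) = 11 − 1 = 10.
Multiply: 18 · 10 = 180.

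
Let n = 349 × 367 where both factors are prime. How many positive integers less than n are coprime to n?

127368

φ(n) = (p − 1)(q − 1) = (349−1)(367−1) = 348·366 = 127368.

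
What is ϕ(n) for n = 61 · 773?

46320

φ(61) = 61 − 1 = 60.
φ(773) = 773 − 1 = 772.
φ(47153) = 60 × 772 = 46320.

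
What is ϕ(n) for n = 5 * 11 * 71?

φ(3905) = 3905 · (1 − 1/5) · (1 − 1/11) · (1 − 1/71)
       = 3905 · 2800/3905 = 2800.

2800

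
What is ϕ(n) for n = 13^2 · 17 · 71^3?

φ(13^2) = 13^2 − 13^1 = 169 − 13 = 156.
φ(17) = 17 − 1 = 16.
φ(71^3) = 71^3 − 71^2 = 357911 − 5041 = 352870.
φ(1028278303) = 156 × 16 × 352870 = 880763520.

880763520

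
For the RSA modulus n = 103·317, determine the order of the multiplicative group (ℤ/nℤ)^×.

32232

φ(n) = (p − 1)(q − 1) = (103−1)(317−1) = 102·316 = 32232.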